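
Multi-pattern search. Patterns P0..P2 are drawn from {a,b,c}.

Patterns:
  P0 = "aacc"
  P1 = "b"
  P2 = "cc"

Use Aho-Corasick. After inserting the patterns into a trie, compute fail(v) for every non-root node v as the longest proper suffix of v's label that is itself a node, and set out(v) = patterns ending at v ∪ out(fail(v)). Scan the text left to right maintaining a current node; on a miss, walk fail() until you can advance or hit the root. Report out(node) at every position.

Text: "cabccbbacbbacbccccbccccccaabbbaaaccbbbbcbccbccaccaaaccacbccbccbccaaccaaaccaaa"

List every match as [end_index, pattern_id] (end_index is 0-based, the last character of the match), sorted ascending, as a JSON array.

Construct AC machine:
Trie (insert patterns):
  0='ε' goto a→1 b→5 c→6
  1='a' goto a→2
  2='aa' goto c→3
  3='aac' goto c→4
  4='aacc' goto ·  [P0 ends]
  5='b' goto ·  [P1 ends]
  6='c' goto c→7
  7='cc' goto ·  [P2 ends]

BFS fail/out derivation:
  n1('a'): parent n0 fail=0; on 'a' 0 → fail=0;  out ∅∪∅=∅
  n5('b'): parent n0 fail=0; on 'b' 0 → fail=0;  out {1}∪∅={1}
  n6('c'): parent n0 fail=0; on 'c' 0 → fail=0;  out ∅∪∅=∅
  n2('aa'): parent n1 fail=0; on 'a' 0 → fail=1;  out ∅∪∅=∅
  n7('cc'): parent n6 fail=0; on 'c' 0 → fail=6;  out {2}∪∅={2}
  n3('aac'): parent n2 fail=1; on 'c' 1→0 → fail=6;  out ∅∪∅=∅
  n4('aacc'): parent n3 fail=6; on 'c' 6 → fail=7;  out {0}∪{2}={0,2}

Text stream:
[0] read 'c'  n0⇒n6
[1] read 'a'  n6⇒n1 (via fail)
[2] read 'b'  n1⇒n5 (via fail)  emit P1@[2:2]
[3] read 'c'  n5⇒n6 (via fail)
[4] read 'c'  n6⇒n7  emit P2@[3:4]
[5] read 'b'  n7⇒n5 (via fail)  emit P1@[5:5]
[6] read 'b'  n5⇒n5 (via fail)  emit P1@[6:6]
[7] read 'a'  n5⇒n1 (via fail)
[8] read 'c'  n1⇒n6 (via fail)
[9] read 'b'  n6⇒n5 (via fail)  emit P1@[9:9]
[10] read 'b'  n5⇒n5 (via fail)  emit P1@[10:10]
[11] read 'a'  n5⇒n1 (via fail)
[12] read 'c'  n1⇒n6 (via fail)
[13] read 'b'  n6⇒n5 (via fail)  emit P1@[13:13]
[14] read 'c'  n5⇒n6 (via fail)
[15] read 'c'  n6⇒n7  emit P2@[14:15]
[16] read 'c'  n7⇒n7 (via fail)  emit P2@[15:16]
[17] read 'c'  n7⇒n7 (via fail)  emit P2@[16:17]
[18] read 'b'  n7⇒n5 (via fail)  emit P1@[18:18]
[19] read 'c'  n5⇒n6 (via fail)
[20] read 'c'  n6⇒n7  emit P2@[19:20]
[21] read 'c'  n7⇒n7 (via fail)  emit P2@[20:21]
[22] read 'c'  n7⇒n7 (via fail)  emit P2@[21:22]
[23] read 'c'  n7⇒n7 (via fail)  emit P2@[22:23]
[24] read 'c'  n7⇒n7 (via fail)  emit P2@[23:24]
[25] read 'a'  n7⇒n1 (via fail)
[26] read 'a'  n1⇒n2
[27] read 'b'  n2⇒n5 (via fail)  emit P1@[27:27]
[28] read 'b'  n5⇒n5 (via fail)  emit P1@[28:28]
[29] read 'b'  n5⇒n5 (via fail)  emit P1@[29:29]
[30] read 'a'  n5⇒n1 (via fail)
[31] read 'a'  n1⇒n2
[32] read 'a'  n2⇒n2 (via fail)
[33] read 'c'  n2⇒n3
[34] read 'c'  n3⇒n4  emit P0@[31:34],P2@[33:34]
[35] read 'b'  n4⇒n5 (via fail)  emit P1@[35:35]
[36] read 'b'  n5⇒n5 (via fail)  emit P1@[36:36]
[37] read 'b'  n5⇒n5 (via fail)  emit P1@[37:37]
[38] read 'b'  n5⇒n5 (via fail)  emit P1@[38:38]
[39] read 'c'  n5⇒n6 (via fail)
[40] read 'b'  n6⇒n5 (via fail)  emit P1@[40:40]
[41] read 'c'  n5⇒n6 (via fail)
[42] read 'c'  n6⇒n7  emit P2@[41:42]
[43] read 'b'  n7⇒n5 (via fail)  emit P1@[43:43]
[44] read 'c'  n5⇒n6 (via fail)
[45] read 'c'  n6⇒n7  emit P2@[44:45]
[46] read 'a'  n7⇒n1 (via fail)
[47] read 'c'  n1⇒n6 (via fail)
[48] read 'c'  n6⇒n7  emit P2@[47:48]
[49] read 'a'  n7⇒n1 (via fail)
[50] read 'a'  n1⇒n2
[51] read 'a'  n2⇒n2 (via fail)
[52] read 'c'  n2⇒n3
[53] read 'c'  n3⇒n4  emit P0@[50:53],P2@[52:53]
[54] read 'a'  n4⇒n1 (via fail)
[55] read 'c'  n1⇒n6 (via fail)
[56] read 'b'  n6⇒n5 (via fail)  emit P1@[56:56]
[57] read 'c'  n5⇒n6 (via fail)
[58] read 'c'  n6⇒n7  emit P2@[57:58]
[59] read 'b'  n7⇒n5 (via fail)  emit P1@[59:59]
[60] read 'c'  n5⇒n6 (via fail)
[61] read 'c'  n6⇒n7  emit P2@[60:61]
[62] read 'b'  n7⇒n5 (via fail)  emit P1@[62:62]
[63] read 'c'  n5⇒n6 (via fail)
[64] read 'c'  n6⇒n7  emit P2@[63:64]
[65] read 'a'  n7⇒n1 (via fail)
[66] read 'a'  n1⇒n2
[67] read 'c'  n2⇒n3
[68] read 'c'  n3⇒n4  emit P0@[65:68],P2@[67:68]
[69] read 'a'  n4⇒n1 (via fail)
[70] read 'a'  n1⇒n2
[71] read 'a'  n2⇒n2 (via fail)
[72] read 'c'  n2⇒n3
[73] read 'c'  n3⇒n4  emit P0@[70:73],P2@[72:73]
[74] read 'a'  n4⇒n1 (via fail)
[75] read 'a'  n1⇒n2
[76] read 'a'  n2⇒n2 (via fail)

Matches: [[2,1],[4,2],[5,1],[6,1],[9,1],[10,1],[13,1],[15,2],[16,2],[17,2],[18,1],[20,2],[21,2],[22,2],[23,2],[24,2],[27,1],[28,1],[29,1],[34,0],[34,2],[35,1],[36,1],[37,1],[38,1],[40,1],[42,2],[43,1],[45,2],[48,2],[53,0],[53,2],[56,1],[58,2],[59,1],[61,2],[62,1],[64,2],[68,0],[68,2],[73,0],[73,2]]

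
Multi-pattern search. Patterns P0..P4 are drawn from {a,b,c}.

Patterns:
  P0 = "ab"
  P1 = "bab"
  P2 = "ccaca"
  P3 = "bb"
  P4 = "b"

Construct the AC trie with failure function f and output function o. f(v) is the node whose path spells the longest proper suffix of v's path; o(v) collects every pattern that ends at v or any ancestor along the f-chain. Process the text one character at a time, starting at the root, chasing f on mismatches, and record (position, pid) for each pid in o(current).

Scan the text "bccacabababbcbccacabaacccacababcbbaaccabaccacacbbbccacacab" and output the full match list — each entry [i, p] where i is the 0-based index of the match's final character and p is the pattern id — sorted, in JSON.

Build automaton:
Trie (insert patterns):
  0='ε' goto a→1 b→3 c→6
  1='a' goto b→2
  2='ab' goto ·  ←P0
  3='b' goto a→4 b→11  ←P4
  4='ba' goto b→5
  5='bab' goto ·  ←P1
  6='c' goto c→7
  7='cc' goto a→8
  8='cca' goto c→9
  9='ccac' goto a→10
  10='ccaca' goto ·  ←P2
  11='bb' goto ·  ←P3

Failure links (BFS by depth):
  fail(1) 'a': from fail(0)=0 chase 'a': 0 ⇒ 0;  out=∅∪out(0)=∅
  fail(3) 'b': from fail(0)=0 chase 'b': 0 ⇒ 0;  out={4}∪out(0)={4}
  fail(6) 'c': from fail(0)=0 chase 'c': 0 ⇒ 0;  out=∅∪out(0)=∅
  fail(2) 'ab': from fail(1)=0 chase 'b': 0 ⇒ 3;  out={0}∪out(3)={0,4}
  fail(4) 'ba': from fail(3)=0 chase 'a': 0 ⇒ 1;  out=∅∪out(1)=∅
  fail(7) 'cc': from fail(6)=0 chase 'c': 0 ⇒ 6;  out=∅∪out(6)=∅
  fail(11) 'bb': from fail(3)=0 chase 'b': 0 ⇒ 3;  out={3}∪out(3)={3,4}
  fail(5) 'bab': from fail(4)=1 chase 'b': 1 ⇒ 2;  out={1}∪out(2)={0,1,4}
  fail(8) 'cca': from fail(7)=6 chase 'a': 6→0 ⇒ 1;  out=∅∪out(1)=∅
  fail(9) 'ccac': from fail(8)=1 chase 'c': 1→0 ⇒ 6;  out=∅∪out(6)=∅
  fail(10) 'ccaca': from fail(9)=6 chase 'a': 6→0 ⇒ 1;  out={2}∪out(1)={2}

Text stream:
[0] read 'b'  n0⇒n3  ** P4@[0:0]
[1] read 'c'  n3⇒n6 (fail-walked)
[2] read 'c'  n6⇒n7
[3] read 'a'  n7⇒n8
[4] read 'c'  n8⇒n9
[5] read 'a'  n9⇒n10  ** P2@[1:5]
[6] read 'b'  n10⇒n2 (fail-walked)  ** P0@[5:6],P4@[6:6]
[7] read 'a'  n2⇒n4 (fail-walked)
[8] read 'b'  n4⇒n5  ** P0@[7:8],P1@[6:8],P4@[8:8]
[9] read 'a'  n5⇒n4 (fail-walked)
[10] read 'b'  n4⇒n5  ** P0@[9:10],P1@[8:10],P4@[10:10]
[11] read 'b'  n5⇒n11 (fail-walked)  ** P3@[10:11],P4@[11:11]
[12] read 'c'  n11⇒n6 (fail-walked)
[13] read 'b'  n6⇒n3 (fail-walked)  ** P4@[13:13]
[14] read 'c'  n3⇒n6 (fail-walked)
[15] read 'c'  n6⇒n7
[16] read 'a'  n7⇒n8
[17] read 'c'  n8⇒n9
[18] read 'a'  n9⇒n10  ** P2@[14:18]
[19] read 'b'  n10⇒n2 (fail-walked)  ** P0@[18:19],P4@[19:19]
[20] read 'a'  n2⇒n4 (fail-walked)
[21] read 'a'  n4⇒n1 (fail-walked)
[22] read 'c'  n1⇒n6 (fail-walked)
[23] read 'c'  n6⇒n7
[24] read 'c'  n7⇒n7 (fail-walked)
[25] read 'a'  n7⇒n8
[26] read 'c'  n8⇒n9
[27] read 'a'  n9⇒n10  ** P2@[23:27]
[28] read 'b'  n10⇒n2 (fail-walked)  ** P0@[27:28],P4@[28:28]
[29] read 'a'  n2⇒n4 (fail-walked)
[30] read 'b'  n4⇒n5  ** P0@[29:30],P1@[28:30],P4@[30:30]
[31] read 'c'  n5⇒n6 (fail-walked)
[32] read 'b'  n6⇒n3 (fail-walked)  ** P4@[32:32]
[33] read 'b'  n3⇒n11  ** P3@[32:33],P4@[33:33]
[34] read 'a'  n11⇒n4 (fail-walked)
[35] read 'a'  n4⇒n1 (fail-walked)
[36] read 'c'  n1⇒n6 (fail-walked)
[37] read 'c'  n6⇒n7
[38] read 'a'  n7⇒n8
[39] read 'b'  n8⇒n2 (fail-walked)  ** P0@[38:39],P4@[39:39]
[40] read 'a'  n2⇒n4 (fail-walked)
[41] read 'c'  n4⇒n6 (fail-walked)
[42] read 'c'  n6⇒n7
[43] read 'a'  n7⇒n8
[44] read 'c'  n8⇒n9
[45] read 'a'  n9⇒n10  ** P2@[41:45]
[46] read 'c'  n10⇒n6 (fail-walked)
[47] read 'b'  n6⇒n3 (fail-walked)  ** P4@[47:47]
[48] read 'b'  n3⇒n11  ** P3@[47:48],P4@[48:48]
[49] read 'b'  n11⇒n11 (fail-walked)  ** P3@[48:49],P4@[49:49]
[50] read 'c'  n11⇒n6 (fail-walked)
[51] read 'c'  n6⇒n7
[52] read 'a'  n7⇒n8
[53] read 'c'  n8⇒n9
[54] read 'a'  n9⇒n10  ** P2@[50:54]
[55] read 'c'  n10⇒n6 (fail-walked)
[56] read 'a'  n6⇒n1 (fail-walked)
[57] read 'b'  n1⇒n2  ** P0@[56:57],P4@[57:57]

All matches (sorted): [[0,4],[5,2],[6,0],[6,4],[8,0],[8,1],[8,4],[10,0],[10,1],[10,4],[11,3],[11,4],[13,4],[18,2],[19,0],[19,4],[27,2],[28,0],[28,4],[30,0],[30,1],[30,4],[32,4],[33,3],[33,4],[39,0],[39,4],[45,2],[47,4],[48,3],[48,4],[49,3],[49,4],[54,2],[57,0],[57,4]]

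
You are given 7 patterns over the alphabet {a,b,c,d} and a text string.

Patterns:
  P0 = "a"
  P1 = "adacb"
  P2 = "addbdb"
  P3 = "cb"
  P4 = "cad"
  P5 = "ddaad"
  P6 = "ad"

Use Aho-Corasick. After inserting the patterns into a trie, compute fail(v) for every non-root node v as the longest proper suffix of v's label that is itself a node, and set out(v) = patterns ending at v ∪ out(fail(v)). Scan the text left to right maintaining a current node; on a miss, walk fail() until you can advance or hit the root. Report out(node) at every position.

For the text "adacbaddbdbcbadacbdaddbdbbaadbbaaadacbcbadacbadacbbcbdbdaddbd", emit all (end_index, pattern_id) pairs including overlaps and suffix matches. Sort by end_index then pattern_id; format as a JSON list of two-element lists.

Build automaton:
Trie nodes:
  0='ε' goto a→1 c→10 d→14
  1='a' goto d→2  [P0 ends]
  2='ad' goto a→3 d→6  [P6 ends]
  3='ada' goto c→4
  4='adac' goto b→5
  5='adacb' goto ·  [P1 ends]
  6='add' goto b→7
  7='addb' goto d→8
  8='addbd' goto b→9
  9='addbdb' goto ·  [P2 ends]
  10='c' goto a→12 b→11
  11='cb' goto ·  [P3 ends]
  12='ca' goto d→13
  13='cad' goto ·  [P4 ends]
  14='d' goto d→15
  15='dd' goto a→16
  16='dda' goto a→17
  17='ddaa' goto d→18
  18='ddaad' goto ·  [P5 ends]

BFS fail/out derivation:
  n1('a'): parent n0 fail=0; on 'a' 0 → fail=0;  out {0}∪∅={0}
  n10('c'): parent n0 fail=0; on 'c' 0 → fail=0;  out ∅∪∅=∅
  n14('d'): parent n0 fail=0; on 'd' 0 → fail=0;  out ∅∪∅=∅
  n2('ad'): parent n1 fail=0; on 'd' 0 → fail=14;  out {6}∪∅={6}
  n11('cb'): parent n10 fail=0; on 'b' 0 → fail=0;  out {3}∪∅={3}
  n12('ca'): parent n10 fail=0; on 'a' 0 → fail=1;  out ∅∪{0}={0}
  n15('dd'): parent n14 fail=0; on 'd' 0 → fail=14;  out ∅∪∅=∅
  n3('ada'): parent n2 fail=14; on 'a' 14→0 → fail=1;  out ∅∪{0}={0}
  n6('add'): parent n2 fail=14; on 'd' 14 → fail=15;  out ∅∪∅=∅
  n13('cad'): parent n12 fail=1; on 'd' 1 → fail=2;  out {4}∪{6}={4,6}
  n16('dda'): parent n15 fail=14; on 'a' 14→0 → fail=1;  out ∅∪{0}={0}
  n4('adac'): parent n3 fail=1; on 'c' 1→0 → fail=10;  out ∅∪∅=∅
  n7('addb'): parent n6 fail=15; on 'b' 15→14→0 → fail=0;  out ∅∪∅=∅
  n17('ddaa'): parent n16 fail=1; on 'a' 1→0 → fail=1;  out ∅∪{0}={0}
  n5('adacb'): parent n4 fail=10; on 'b' 10 → fail=11;  out {1}∪{3}={1,3}
  n8('addbd'): parent n7 fail=0; on 'd' 0 → fail=14;  out ∅∪∅=∅
  n18('ddaad'): parent n17 fail=1; on 'd' 1 → fail=2;  out {5}∪{6}={5,6}
  n9('addbdb'): parent n8 fail=14; on 'b' 14→0 → fail=0;  out {2}∪∅={2}

Run:
i=0 'a': node 0→1  → match P0@[0:0]
i=1 'd': node 1→2  → match P6@[0:1]
i=2 'a': node 2→3  → match P0@[2:2]
i=3 'c': node 3→4
i=4 'b': node 4→5  → match P1@[0:4],P3@[3:4]
i=5 'a': node 5→1 ·f  → match P0@[5:5]
i=6 'd': node 1→2  → match P6@[5:6]
i=7 'd': node 2→6
i=8 'b': node 6→7
i=9 'd': node 7→8
i=10 'b': node 8→9  → match P2@[5:10]
i=11 'c': node 9→10 ·f
i=12 'b': node 10→11  → match P3@[11:12]
i=13 'a': node 11→1 ·f  → match P0@[13:13]
i=14 'd': node 1→2  → match P6@[13:14]
i=15 'a': node 2→3  → match P0@[15:15]
i=16 'c': node 3→4
i=17 'b': node 4→5  → match P1@[13:17],P3@[16:17]
i=18 'd': node 5→14 ·f
i=19 'a': node 14→1 ·f  → match P0@[19:19]
i=20 'd': node 1→2  → match P6@[19:20]
i=21 'd': node 2→6
i=22 'b': node 6→7
i=23 'd': node 7→8
i=24 'b': node 8→9  → match P2@[19:24]
i=25 'b': node 9→0 ·f
i=26 'a': node 0→1  → match P0@[26:26]
i=27 'a': node 1→1 ·f  → match P0@[27:27]
i=28 'd': node 1→2  → match P6@[27:28]
i=29 'b': node 2→0 ·f
i=30 'b': node 0→0
i=31 'a': node 0→1  → match P0@[31:31]
i=32 'a': node 1→1 ·f  → match P0@[32:32]
i=33 'a': node 1→1 ·f  → match P0@[33:33]
i=34 'd': node 1→2  → match P6@[33:34]
i=35 'a': node 2→3  → match P0@[35:35]
i=36 'c': node 3→4
i=37 'b': node 4→5  → match P1@[33:37],P3@[36:37]
i=38 'c': node 5→10 ·f
i=39 'b': node 10→11  → match P3@[38:39]
i=40 'a': node 11→1 ·f  → match P0@[40:40]
i=41 'd': node 1→2  → match P6@[40:41]
i=42 'a': node 2→3  → match P0@[42:42]
i=43 'c': node 3→4
i=44 'b': node 4→5  → match P1@[40:44],P3@[43:44]
i=45 'a': node 5→1 ·f  → match P0@[45:45]
i=46 'd': node 1→2  → match P6@[45:46]
i=47 'a': node 2→3  → match P0@[47:47]
i=48 'c': node 3→4
i=49 'b': node 4→5  → match P1@[45:49],P3@[48:49]
i=50 'b': node 5→0 ·f
i=51 'c': node 0→10
i=52 'b': node 10→11  → match P3@[51:52]
i=53 'd': node 11→14 ·f
i=54 'b': node 14→0 ·f
i=55 'd': node 0→14
i=56 'a': node 14→1 ·f  → match P0@[56:56]
i=57 'd': node 1→2  → match P6@[56:57]
i=58 'd': node 2→6
i=59 'b': node 6→7
i=60 'd': node 7→8

All matches (sorted): [[0,0],[1,6],[2,0],[4,1],[4,3],[5,0],[6,6],[10,2],[12,3],[13,0],[14,6],[15,0],[17,1],[17,3],[19,0],[20,6],[24,2],[26,0],[27,0],[28,6],[31,0],[32,0],[33,0],[34,6],[35,0],[37,1],[37,3],[39,3],[40,0],[41,6],[42,0],[44,1],[44,3],[45,0],[46,6],[47,0],[49,1],[49,3],[52,3],[56,0],[57,6]]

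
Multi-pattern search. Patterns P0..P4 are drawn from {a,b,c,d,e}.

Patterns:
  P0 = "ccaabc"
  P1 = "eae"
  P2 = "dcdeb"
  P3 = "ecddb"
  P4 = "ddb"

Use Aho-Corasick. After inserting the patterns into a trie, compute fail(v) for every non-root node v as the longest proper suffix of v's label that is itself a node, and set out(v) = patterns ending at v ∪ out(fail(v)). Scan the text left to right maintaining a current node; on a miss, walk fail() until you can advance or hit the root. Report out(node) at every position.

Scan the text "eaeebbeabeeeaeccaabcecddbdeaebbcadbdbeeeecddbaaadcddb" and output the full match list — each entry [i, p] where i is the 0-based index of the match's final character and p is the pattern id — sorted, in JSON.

Build automaton:
Trie nodes:
  n0 'ε': c→1 d→10 e→7
  n1 'c': c→2
  n2 'cc': a→3
  n3 'cca': a→4
  n4 'ccaa': b→5
  n5 'ccaab': c→6
  n6 'ccaabc': ·  ←P0
  n7 'e': a→8 c→15
  n8 'ea': e→9
  n9 'eae': ·  ←P1
  n10 'd': c→11 d→19
  n11 'dc': d→12
  n12 'dcd': e→13
  n13 'dcde': b→14
  n14 'dcdeb': ·  ←P2
  n15 'ec': d→16
  n16 'ecd': d→17
  n17 'ecdd': b→18
  n18 'ecddb': ·  ←P3
  n19 'dd': b→20
  n20 'ddb': ·  ←P4

BFS fail/out derivation:
  fail(1) 'c': from fail(0)=0 chase 'c': 0 ⇒ 0;  out=∅∪out(0)=∅
  fail(7) 'e': from fail(0)=0 chase 'e': 0 ⇒ 0;  out=∅∪out(0)=∅
  fail(10) 'd': from fail(0)=0 chase 'd': 0 ⇒ 0;  out=∅∪out(0)=∅
  fail(2) 'cc': from fail(1)=0 chase 'c': 0 ⇒ 1;  out=∅∪out(1)=∅
  fail(8) 'ea': from fail(7)=0 chase 'a': 0 ⇒ 0;  out=∅∪out(0)=∅
  fail(11) 'dc': from fail(10)=0 chase 'c': 0 ⇒ 1;  out=∅∪out(1)=∅
  fail(15) 'ec': from fail(7)=0 chase 'c': 0 ⇒ 1;  out=∅∪out(1)=∅
  fail(19) 'dd': from fail(10)=0 chase 'd': 0 ⇒ 10;  out=∅∪out(10)=∅
  fail(3) 'cca': from fail(2)=1 chase 'a': 1→0 ⇒ 0;  out=∅∪out(0)=∅
  fail(9) 'eae': from fail(8)=0 chase 'e': 0 ⇒ 7;  out={1}∪out(7)={1}
  fail(12) 'dcd': from fail(11)=1 chase 'd': 1→0 ⇒ 10;  out=∅∪out(10)=∅
  fail(16) 'ecd': from fail(15)=1 chase 'd': 1→0 ⇒ 10;  out=∅∪out(10)=∅
  fail(20) 'ddb': from fail(19)=10 chase 'b': 10→0 ⇒ 0;  out={4}∪out(0)={4}
  fail(4) 'ccaa': from fail(3)=0 chase 'a': 0 ⇒ 0;  out=∅∪out(0)=∅
  fail(13) 'dcde': from fail(12)=10 chase 'e': 10→0 ⇒ 7;  out=∅∪out(7)=∅
  fail(17) 'ecdd': from fail(16)=10 chase 'd': 10 ⇒ 19;  out=∅∪out(19)=∅
  fail(5) 'ccaab': from fail(4)=0 chase 'b': 0 ⇒ 0;  out=∅∪out(0)=∅
  fail(14) 'dcdeb': from fail(13)=7 chase 'b': 7→0 ⇒ 0;  out={2}∪out(0)={2}
  fail(18) 'ecddb': from fail(17)=19 chase 'b': 19 ⇒ 20;  out={3}∪out(20)={3,4}
  fail(6) 'ccaabc': from fail(5)=0 chase 'c': 0 ⇒ 1;  out={0}∪out(1)={0}

Scan:
pos 0 'e': at 7
pos 1 'a': at 8
pos 2 'e': at 9  ** P1@[0:2]
pos 3 'e': at 7 (via fail)
pos 4 'b': at 0 (via fail)
pos 5 'b': at 0
pos 6 'e': at 7
pos 7 'a': at 8
pos 8 'b': at 0 (via fail)
pos 9 'e': at 7
pos 10 'e': at 7 (via fail)
pos 11 'e': at 7 (via fail)
pos 12 'a': at 8
pos 13 'e': at 9  ** P1@[11:13]
pos 14 'c': at 15 (via fail)
pos 15 'c': at 2 (via fail)
pos 16 'a': at 3
pos 17 'a': at 4
pos 18 'b': at 5
pos 19 'c': at 6  ** P0@[14:19]
pos 20 'e': at 7 (via fail)
pos 21 'c': at 15
pos 22 'd': at 16
pos 23 'd': at 17
pos 24 'b': at 18  ** P3@[20:24],P4@[22:24]
pos 25 'd': at 10 (via fail)
pos 26 'e': at 7 (via fail)
pos 27 'a': at 8
pos 28 'e': at 9  ** P1@[26:28]
pos 29 'b': at 0 (via fail)
pos 30 'b': at 0
pos 31 'c': at 1
pos 32 'a': at 0 (via fail)
pos 33 'd': at 10
pos 34 'b': at 0 (via fail)
pos 35 'd': at 10
pos 36 'b': at 0 (via fail)
pos 37 'e': at 7
pos 38 'e': at 7 (via fail)
pos 39 'e': at 7 (via fail)
pos 40 'e': at 7 (via fail)
pos 41 'c': at 15
pos 42 'd': at 16
pos 43 'd': at 17
pos 44 'b': at 18  ** P3@[40:44],P4@[42:44]
pos 45 'a': at 0 (via fail)
pos 46 'a': at 0
pos 47 'a': at 0
pos 48 'd': at 10
pos 49 'c': at 11
pos 50 'd': at 12
pos 51 'd': at 19 (via fail)
pos 52 'b': at 20  ** P4@[50:52]

Matches: [[2,1],[13,1],[19,0],[24,3],[24,4],[28,1],[44,3],[44,4],[52,4]]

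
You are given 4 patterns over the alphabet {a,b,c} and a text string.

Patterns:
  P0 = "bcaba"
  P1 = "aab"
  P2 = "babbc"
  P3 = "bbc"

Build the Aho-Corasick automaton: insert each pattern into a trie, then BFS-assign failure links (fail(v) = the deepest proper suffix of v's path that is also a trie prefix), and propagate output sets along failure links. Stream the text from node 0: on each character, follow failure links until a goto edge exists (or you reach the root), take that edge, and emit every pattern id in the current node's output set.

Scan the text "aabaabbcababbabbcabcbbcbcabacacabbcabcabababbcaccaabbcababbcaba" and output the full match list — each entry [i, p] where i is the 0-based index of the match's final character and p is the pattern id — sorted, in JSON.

Build:
Trie (insert patterns):
  0='ε' goto a→6 b→1
  1='b' goto a→9 b→13 c→2
  2='bc' goto a→3
  3='bca' goto b→4
  4='bcab' goto a→5
  5='bcaba' goto ·  [P0 ends]
  6='a' goto a→7
  7='aa' goto b→8
  8='aab' goto ·  [P1 ends]
  9='ba' goto b→10
  10='bab' goto b→11
  11='babb' goto c→12
  12='babbc' goto ·  [P2 ends]
  13='bb' goto c→14
  14='bbc' goto ·  [P3 ends]

BFS fail/out derivation:
  n1('b'): parent n0 fail=0; on 'b' 0 → fail=0;  out ∅∪∅=∅
  n6('a'): parent n0 fail=0; on 'a' 0 → fail=0;  out ∅∪∅=∅
  n2('bc'): parent n1 fail=0; on 'c' 0 → fail=0;  out ∅∪∅=∅
  n7('aa'): parent n6 fail=0; on 'a' 0 → fail=6;  out ∅∪∅=∅
  n9('ba'): parent n1 fail=0; on 'a' 0 → fail=6;  out ∅∪∅=∅
  n13('bb'): parent n1 fail=0; on 'b' 0 → fail=1;  out ∅∪∅=∅
  n3('bca'): parent n2 fail=0; on 'a' 0 → fail=6;  out ∅∪∅=∅
  n8('aab'): parent n7 fail=6; on 'b' 6→0 → fail=1;  out {1}∪∅={1}
  n10('bab'): parent n9 fail=6; on 'b' 6→0 → fail=1;  out ∅∪∅=∅
  n14('bbc'): parent n13 fail=1; on 'c' 1 → fail=2;  out {3}∪∅={3}
  n4('bcab'): parent n3 fail=6; on 'b' 6→0 → fail=1;  out ∅∪∅=∅
  n11('babb'): parent n10 fail=1; on 'b' 1 → fail=13;  out ∅∪∅=∅
  n5('bcaba'): parent n4 fail=1; on 'a' 1 → fail=9;  out {0}∪∅={0}
  n12('babbc'): parent n11 fail=13; on 'c' 13 → fail=14;  out {2}∪{3}={2,3}

Scan:
i=0 'a': node 0→6
i=1 'a': node 6→7
i=2 'b': node 7→8  → match P1@[0:2]
i=3 'a': node 8→9 ·f
i=4 'a': node 9→7 ·f
i=5 'b': node 7→8  → match P1@[3:5]
i=6 'b': node 8→13 ·f
i=7 'c': node 13→14  → match P3@[5:7]
i=8 'a': node 14→3 ·f
i=9 'b': node 3→4
i=10 'a': node 4→5  → match P0@[6:10]
i=11 'b': node 5→10 ·f
i=12 'b': node 10→11
i=13 'a': node 11→9 ·f
i=14 'b': node 9→10
i=15 'b': node 10→11
i=16 'c': node 11→12  → match P2@[12:16],P3@[14:16]
i=17 'a': node 12→3 ·f
i=18 'b': node 3→4
i=19 'c': node 4→2 ·f
i=20 'b': node 2→1 ·f
i=21 'b': node 1→13
i=22 'c': node 13→14  → match P3@[20:22]
i=23 'b': node 14→1 ·f
i=24 'c': node 1→2
i=25 'a': node 2→3
i=26 'b': node 3→4
i=27 'a': node 4→5  → match P0@[23:27]
i=28 'c': node 5→0 ·f
i=29 'a': node 0→6
i=30 'c': node 6→0 ·f
i=31 'a': node 0→6
i=32 'b': node 6→1 ·f
i=33 'b': node 1→13
i=34 'c': node 13→14  → match P3@[32:34]
i=35 'a': node 14→3 ·f
i=36 'b': node 3→4
i=37 'c': node 4→2 ·f
i=38 'a': node 2→3
i=39 'b': node 3→4
i=40 'a': node 4→5  → match P0@[36:40]
i=41 'b': node 5→10 ·f
i=42 'a': node 10→9 ·f
i=43 'b': node 9→10
i=44 'b': node 10→11
i=45 'c': node 11→12  → match P2@[41:45],P3@[43:45]
i=46 'a': node 12→3 ·f
i=47 'c': node 3→0 ·f
i=48 'c': node 0→0
i=49 'a': node 0→6
i=50 'a': node 6→7
i=51 'b': node 7→8  → match P1@[49:51]
i=52 'b': node 8→13 ·f
i=53 'c': node 13→14  → match P3@[51:53]
i=54 'a': node 14→3 ·f
i=55 'b': node 3→4
i=56 'a': node 4→5  → match P0@[52:56]
i=57 'b': node 5→10 ·f
i=58 'b': node 10→11
i=59 'c': node 11→12  → match P2@[55:59],P3@[57:59]
i=60 'a': node 12→3 ·f
i=61 'b': node 3→4
i=62 'a': node 4→5  → match P0@[58:62]

Matches: [[2,1],[5,1],[7,3],[10,0],[16,2],[16,3],[22,3],[27,0],[34,3],[40,0],[45,2],[45,3],[51,1],[53,3],[56,0],[59,2],[59,3],[62,0]]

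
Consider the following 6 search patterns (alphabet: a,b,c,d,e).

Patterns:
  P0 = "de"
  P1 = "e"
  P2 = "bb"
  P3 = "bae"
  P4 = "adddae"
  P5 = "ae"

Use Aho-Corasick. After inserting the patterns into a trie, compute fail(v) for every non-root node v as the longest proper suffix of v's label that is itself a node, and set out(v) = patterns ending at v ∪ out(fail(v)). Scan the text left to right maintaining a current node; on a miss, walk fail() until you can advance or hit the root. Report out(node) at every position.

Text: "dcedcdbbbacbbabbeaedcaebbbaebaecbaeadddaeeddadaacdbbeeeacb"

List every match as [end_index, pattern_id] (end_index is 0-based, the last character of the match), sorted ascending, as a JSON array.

Build:
Trie (insert patterns):
  n0 'ε': a→8 b→4 d→1 e→3
  n1 'd': e→2
  n2 'de': ·  [P0 ends]
  n3 'e': ·  [P1 ends]
  n4 'b': a→6 b→5
  n5 'bb': ·  [P2 ends]
  n6 'ba': e→7
  n7 'bae': ·  [P3 ends]
  n8 'a': d→9 e→14
  n9 'ad': d→10
  n10 'add': d→11
  n11 'addd': a→12
  n12 'addda': e→13
  n13 'adddae': ·  [P4 ends]
  n14 'ae': ·  [P5 ends]

Failure links (BFS by depth):
  n1('d'): parent n0 fail=0; on 'd' 0 → fail=0;  out ∅∪∅=∅
  n3('e'): parent n0 fail=0; on 'e' 0 → fail=0;  out {1}∪∅={1}
  n4('b'): parent n0 fail=0; on 'b' 0 → fail=0;  out ∅∪∅=∅
  n8('a'): parent n0 fail=0; on 'a' 0 → fail=0;  out ∅∪∅=∅
  n2('de'): parent n1 fail=0; on 'e' 0 → fail=3;  out {0}∪{1}={0,1}
  n5('bb'): parent n4 fail=0; on 'b' 0 → fail=4;  out {2}∪∅={2}
  n6('ba'): parent n4 fail=0; on 'a' 0 → fail=8;  out ∅∪∅=∅
  n9('ad'): parent n8 fail=0; on 'd' 0 → fail=1;  out ∅∪∅=∅
  n14('ae'): parent n8 fail=0; on 'e' 0 → fail=3;  out {5}∪{1}={1,5}
  n7('bae'): parent n6 fail=8; on 'e' 8 → fail=14;  out {3}∪{1,5}={1,3,5}
  n10('add'): parent n9 fail=1; on 'd' 1→0 → fail=1;  out ∅∪∅=∅
  n11('addd'): parent n10 fail=1; on 'd' 1→0 → fail=1;  out ∅∪∅=∅
  n12('addda'): parent n11 fail=1; on 'a' 1→0 → fail=8;  out ∅∪∅=∅
  n13('adddae'): parent n12 fail=8; on 'e' 8 → fail=14;  out {4}∪{1,5}={1,4,5}

Run:
[0] read 'd'  n0⇒n1
[1] read 'c'  n1⇒n0 ·f
[2] read 'e'  n0⇒n3  ** P1@[2:2]
[3] read 'd'  n3⇒n1 ·f
[4] read 'c'  n1⇒n0 ·f
[5] read 'd'  n0⇒n1
[6] read 'b'  n1⇒n4 ·f
[7] read 'b'  n4⇒n5  ** P2@[6:7]
[8] read 'b'  n5⇒n5 ·f  ** P2@[7:8]
[9] read 'a'  n5⇒n6 ·f
[10] read 'c'  n6⇒n0 ·f
[11] read 'b'  n0⇒n4
[12] read 'b'  n4⇒n5  ** P2@[11:12]
[13] read 'a'  n5⇒n6 ·f
[14] read 'b'  n6⇒n4 ·f
[15] read 'b'  n4⇒n5  ** P2@[14:15]
[16] read 'e'  n5⇒n3 ·f  ** P1@[16:16]
[17] read 'a'  n3⇒n8 ·f
[18] read 'e'  n8⇒n14  ** P1@[18:18],P5@[17:18]
[19] read 'd'  n14⇒n1 ·f
[20] read 'c'  n1⇒n0 ·f
[21] read 'a'  n0⇒n8
[22] read 'e'  n8⇒n14  ** P1@[22:22],P5@[21:22]
[23] read 'b'  n14⇒n4 ·f
[24] read 'b'  n4⇒n5  ** P2@[23:24]
[25] read 'b'  n5⇒n5 ·f  ** P2@[24:25]
[26] read 'a'  n5⇒n6 ·f
[27] read 'e'  n6⇒n7  ** P1@[27:27],P3@[25:27],P5@[26:27]
[28] read 'b'  n7⇒n4 ·f
[29] read 'a'  n4⇒n6
[30] read 'e'  n6⇒n7  ** P1@[30:30],P3@[28:30],P5@[29:30]
[31] read 'c'  n7⇒n0 ·f
[32] read 'b'  n0⇒n4
[33] read 'a'  n4⇒n6
[34] read 'e'  n6⇒n7  ** P1@[34:34],P3@[32:34],P5@[33:34]
[35] read 'a'  n7⇒n8 ·f
[36] read 'd'  n8⇒n9
[37] read 'd'  n9⇒n10
[38] read 'd'  n10⇒n11
[39] read 'a'  n11⇒n12
[40] read 'e'  n12⇒n13  ** P1@[40:40],P4@[35:40],P5@[39:40]
[41] read 'e'  n13⇒n3 ·f  ** P1@[41:41]
[42] read 'd'  n3⇒n1 ·f
[43] read 'd'  n1⇒n1 ·f
[44] read 'a'  n1⇒n8 ·f
[45] read 'd'  n8⇒n9
[46] read 'a'  n9⇒n8 ·f
[47] read 'a'  n8⇒n8 ·f
[48] read 'c'  n8⇒n0 ·f
[49] read 'd'  n0⇒n1
[50] read 'b'  n1⇒n4 ·f
[51] read 'b'  n4⇒n5  ** P2@[50:51]
[52] read 'e'  n5⇒n3 ·f  ** P1@[52:52]
[53] read 'e'  n3⇒n3 ·f  ** P1@[53:53]
[54] read 'e'  n3⇒n3 ·f  ** P1@[54:54]
[55] read 'a'  n3⇒n8 ·f
[56] read 'c'  n8⇒n0 ·f
[57] read 'b'  n0⇒n4

All matches (sorted): [[2,1],[7,2],[8,2],[12,2],[15,2],[16,1],[18,1],[18,5],[22,1],[22,5],[24,2],[25,2],[27,1],[27,3],[27,5],[30,1],[30,3],[30,5],[34,1],[34,3],[34,5],[40,1],[40,4],[40,5],[41,1],[51,2],[52,1],[53,1],[54,1]]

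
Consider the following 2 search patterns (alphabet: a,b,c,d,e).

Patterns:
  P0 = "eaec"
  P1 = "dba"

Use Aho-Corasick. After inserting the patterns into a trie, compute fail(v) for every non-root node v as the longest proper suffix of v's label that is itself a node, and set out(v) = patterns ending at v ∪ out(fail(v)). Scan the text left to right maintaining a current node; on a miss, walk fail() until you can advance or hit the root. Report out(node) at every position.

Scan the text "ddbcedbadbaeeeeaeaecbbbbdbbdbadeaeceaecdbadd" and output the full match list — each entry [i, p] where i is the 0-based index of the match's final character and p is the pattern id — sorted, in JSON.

Construct AC machine:
Trie (insert patterns):
  0='ε' goto d→5 e→1
  1='e' goto a→2
  2='ea' goto e→3
  3='eae' goto c→4
  4='eaec' goto ·  [P0 ends]
  5='d' goto b→6
  6='db' goto a→7
  7='dba' goto ·  [P1 ends]

BFS fail/out derivation:
  fail(1) 'e': from fail(0)=0 chase 'e': 0 ⇒ 0;  out=∅∪out(0)=∅
  fail(5) 'd': from fail(0)=0 chase 'd': 0 ⇒ 0;  out=∅∪out(0)=∅
  fail(2) 'ea': from fail(1)=0 chase 'a': 0 ⇒ 0;  out=∅∪out(0)=∅
  fail(6) 'db': from fail(5)=0 chase 'b': 0 ⇒ 0;  out=∅∪out(0)=∅
  fail(3) 'eae': from fail(2)=0 chase 'e': 0 ⇒ 1;  out=∅∪out(1)=∅
  fail(7) 'dba': from fail(6)=0 chase 'a': 0 ⇒ 0;  out={1}∪out(0)={1}
  fail(4) 'eaec': from fail(3)=1 chase 'c': 1→0 ⇒ 0;  out={0}∪out(0)={0}

Scan:
[0] read 'd'  n0⇒n5
[1] read 'd'  n5⇒n5 (fail-walked)
[2] read 'b'  n5⇒n6
[3] read 'c'  n6⇒n0 (fail-walked)
[4] read 'e'  n0⇒n1
[5] read 'd'  n1⇒n5 (fail-walked)
[6] read 'b'  n5⇒n6
[7] read 'a'  n6⇒n7  ** P1@[5:7]
[8] read 'd'  n7⇒n5 (fail-walked)
[9] read 'b'  n5⇒n6
[10] read 'a'  n6⇒n7  ** P1@[8:10]
[11] read 'e'  n7⇒n1 (fail-walked)
[12] read 'e'  n1⇒n1 (fail-walked)
[13] read 'e'  n1⇒n1 (fail-walked)
[14] read 'e'  n1⇒n1 (fail-walked)
[15] read 'a'  n1⇒n2
[16] read 'e'  n2⇒n3
[17] read 'a'  n3⇒n2 (fail-walked)
[18] read 'e'  n2⇒n3
[19] read 'c'  n3⇒n4  ** P0@[16:19]
[20] read 'b'  n4⇒n0 (fail-walked)
[21] read 'b'  n0⇒n0
[22] read 'b'  n0⇒n0
[23] read 'b'  n0⇒n0
[24] read 'd'  n0⇒n5
[25] read 'b'  n5⇒n6
[26] read 'b'  n6⇒n0 (fail-walked)
[27] read 'd'  n0⇒n5
[28] read 'b'  n5⇒n6
[29] read 'a'  n6⇒n7  ** P1@[27:29]
[30] read 'd'  n7⇒n5 (fail-walked)
[31] read 'e'  n5⇒n1 (fail-walked)
[32] read 'a'  n1⇒n2
[33] read 'e'  n2⇒n3
[34] read 'c'  n3⇒n4  ** P0@[31:34]
[35] read 'e'  n4⇒n1 (fail-walked)
[36] read 'a'  n1⇒n2
[37] read 'e'  n2⇒n3
[38] read 'c'  n3⇒n4  ** P0@[35:38]
[39] read 'd'  n4⇒n5 (fail-walked)
[40] read 'b'  n5⇒n6
[41] read 'a'  n6⇒n7  ** P1@[39:41]
[42] read 'd'  n7⇒n5 (fail-walked)
[43] read 'd'  n5⇒n5 (fail-walked)

Result: [[7,1],[10,1],[19,0],[29,1],[34,0],[38,0],[41,1]]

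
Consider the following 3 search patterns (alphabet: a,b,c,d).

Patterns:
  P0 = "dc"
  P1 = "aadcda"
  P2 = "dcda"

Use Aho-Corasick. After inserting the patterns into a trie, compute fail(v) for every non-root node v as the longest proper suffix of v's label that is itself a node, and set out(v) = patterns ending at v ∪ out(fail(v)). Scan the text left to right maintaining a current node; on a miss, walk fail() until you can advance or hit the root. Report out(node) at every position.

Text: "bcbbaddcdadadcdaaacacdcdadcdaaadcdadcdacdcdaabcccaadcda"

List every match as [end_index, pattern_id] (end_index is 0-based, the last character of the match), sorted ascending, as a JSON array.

Build:
Trie (insert patterns):
  0='ε' goto a→3 d→1
  1='d' goto c→2
  2='dc' goto d→9  ←P0
  3='a' goto a→4
  4='aa' goto d→5
  5='aad' goto c→6
  6='aadc' goto d→7
  7='aadcd' goto a→8
  8='aadcda' goto ·  ←P1
  9='dcd' goto a→10
  10='dcda' goto ·  ←P2

BFS fail/out derivation:
  fail(1) 'd': from fail(0)=0 chase 'd': 0 ⇒ 0;  out=∅∪out(0)=∅
  fail(3) 'a': from fail(0)=0 chase 'a': 0 ⇒ 0;  out=∅∪out(0)=∅
  fail(2) 'dc': from fail(1)=0 chase 'c': 0 ⇒ 0;  out={0}∪out(0)={0}
  fail(4) 'aa': from fail(3)=0 chase 'a': 0 ⇒ 3;  out=∅∪out(3)=∅
  fail(5) 'aad': from fail(4)=3 chase 'd': 3→0 ⇒ 1;  out=∅∪out(1)=∅
  fail(9) 'dcd': from fail(2)=0 chase 'd': 0 ⇒ 1;  out=∅∪out(1)=∅
  fail(6) 'aadc': from fail(5)=1 chase 'c': 1 ⇒ 2;  out=∅∪out(2)={0}
  fail(10) 'dcda': from fail(9)=1 chase 'a': 1→0 ⇒ 3;  out={2}∪out(3)={2}
  fail(7) 'aadcd': from fail(6)=2 chase 'd': 2 ⇒ 9;  out=∅∪out(9)=∅
  fail(8) 'aadcda': from fail(7)=9 chase 'a': 9 ⇒ 10;  out={1}∪out(10)={1,2}

Run:
pos 0 'b': at 0
pos 1 'c': at 0
pos 2 'b': at 0
pos 3 'b': at 0
pos 4 'a': at 3
pos 5 'd': at 1 ·f
pos 6 'd': at 1 ·f
pos 7 'c': at 2  ** P0@[6:7]
pos 8 'd': at 9
pos 9 'a': at 10  ** P2@[6:9]
pos 10 'd': at 1 ·f
pos 11 'a': at 3 ·f
pos 12 'd': at 1 ·f
pos 13 'c': at 2  ** P0@[12:13]
pos 14 'd': at 9
pos 15 'a': at 10  ** P2@[12:15]
pos 16 'a': at 4 ·f
pos 17 'a': at 4 ·f
pos 18 'c': at 0 ·f
pos 19 'a': at 3
pos 20 'c': at 0 ·f
pos 21 'd': at 1
pos 22 'c': at 2  ** P0@[21:22]
pos 23 'd': at 9
pos 24 'a': at 10  ** P2@[21:24]
pos 25 'd': at 1 ·f
pos 26 'c': at 2  ** P0@[25:26]
pos 27 'd': at 9
pos 28 'a': at 10  ** P2@[25:28]
pos 29 'a': at 4 ·f
pos 30 'a': at 4 ·f
pos 31 'd': at 5
pos 32 'c': at 6  ** P0@[31:32]
pos 33 'd': at 7
pos 34 'a': at 8  ** P1@[29:34],P2@[31:34]
pos 35 'd': at 1 ·f
pos 36 'c': at 2  ** P0@[35:36]
pos 37 'd': at 9
pos 38 'a': at 10  ** P2@[35:38]
pos 39 'c': at 0 ·f
pos 40 'd': at 1
pos 41 'c': at 2  ** P0@[40:41]
pos 42 'd': at 9
pos 43 'a': at 10  ** P2@[40:43]
pos 44 'a': at 4 ·f
pos 45 'b': at 0 ·f
pos 46 'c': at 0
pos 47 'c': at 0
pos 48 'c': at 0
pos 49 'a': at 3
pos 50 'a': at 4
pos 51 'd': at 5
pos 52 'c': at 6  ** P0@[51:52]
pos 53 'd': at 7
pos 54 'a': at 8  ** P1@[49:54],P2@[51:54]

All matches (sorted): [[7,0],[9,2],[13,0],[15,2],[22,0],[24,2],[26,0],[28,2],[32,0],[34,1],[34,2],[36,0],[38,2],[41,0],[43,2],[52,0],[54,1],[54,2]]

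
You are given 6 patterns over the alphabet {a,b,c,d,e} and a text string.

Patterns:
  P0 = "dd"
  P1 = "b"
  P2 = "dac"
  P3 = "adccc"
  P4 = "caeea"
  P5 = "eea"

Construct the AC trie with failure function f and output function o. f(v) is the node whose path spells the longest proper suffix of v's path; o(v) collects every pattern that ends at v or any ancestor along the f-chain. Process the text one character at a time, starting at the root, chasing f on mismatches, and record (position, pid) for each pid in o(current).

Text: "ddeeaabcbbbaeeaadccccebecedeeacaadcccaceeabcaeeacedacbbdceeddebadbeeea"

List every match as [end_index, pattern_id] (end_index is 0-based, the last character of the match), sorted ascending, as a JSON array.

Build:
Trie (insert patterns):
  n0 'ε': a→6 b→3 c→11 d→1 e→16
  n1 'd': a→4 d→2
  n2 'dd': ·  ←P0
  n3 'b': ·  ←P1
  n4 'da': c→5
  n5 'dac': ·  ←P2
  n6 'a': d→7
  n7 'ad': c→8
  n8 'adc': c→9
  n9 'adcc': c→10
  n10 'adccc': ·  ←P3
  n11 'c': a→12
  n12 'ca': e→13
  n13 'cae': e→14
  n14 'caee': a→15
  n15 'caeea': ·  ←P4
  n16 'e': e→17
  n17 'ee': a→18
  n18 'eea': ·  ←P5

BFS fail/out derivation:
  fail(1) 'd': from fail(0)=0 chase 'd': 0 ⇒ 0;  out=∅∪out(0)=∅
  fail(3) 'b': from fail(0)=0 chase 'b': 0 ⇒ 0;  out={1}∪out(0)={1}
  fail(6) 'a': from fail(0)=0 chase 'a': 0 ⇒ 0;  out=∅∪out(0)=∅
  fail(11) 'c': from fail(0)=0 chase 'c': 0 ⇒ 0;  out=∅∪out(0)=∅
  fail(16) 'e': from fail(0)=0 chase 'e': 0 ⇒ 0;  out=∅∪out(0)=∅
  fail(2) 'dd': from fail(1)=0 chase 'd': 0 ⇒ 1;  out={0}∪out(1)={0}
  fail(4) 'da': from fail(1)=0 chase 'a': 0 ⇒ 6;  out=∅∪out(6)=∅
  fail(7) 'ad': from fail(6)=0 chase 'd': 0 ⇒ 1;  out=∅∪out(1)=∅
  fail(12) 'ca': from fail(11)=0 chase 'a': 0 ⇒ 6;  out=∅∪out(6)=∅
  fail(17) 'ee': from fail(16)=0 chase 'e': 0 ⇒ 16;  out=∅∪out(16)=∅
  fail(5) 'dac': from fail(4)=6 chase 'c': 6→0 ⇒ 11;  out={2}∪out(11)={2}
  fail(8) 'adc': from fail(7)=1 chase 'c': 1→0 ⇒ 11;  out=∅∪out(11)=∅
  fail(13) 'cae': from fail(12)=6 chase 'e': 6→0 ⇒ 16;  out=∅∪out(16)=∅
  fail(18) 'eea': from fail(17)=16 chase 'a': 16→0 ⇒ 6;  out={5}∪out(6)={5}
  fail(9) 'adcc': from fail(8)=11 chase 'c': 11→0 ⇒ 11;  out=∅∪out(11)=∅
  fail(14) 'caee': from fail(13)=16 chase 'e': 16 ⇒ 17;  out=∅∪out(17)=∅
  fail(10) 'adccc': from fail(9)=11 chase 'c': 11→0 ⇒ 11;  out={3}∪out(11)={3}
  fail(15) 'caeea': from fail(14)=17 chase 'a': 17 ⇒ 18;  out={4}∪out(18)={4,5}

Scan:
[0] read 'd'  n0⇒n1
[1] read 'd'  n1⇒n2  emit P0@[0:1]
[2] read 'e'  n2⇒n16 ·f
[3] read 'e'  n16⇒n17
[4] read 'a'  n17⇒n18  emit P5@[2:4]
[5] read 'a'  n18⇒n6 ·f
[6] read 'b'  n6⇒n3 ·f  emit P1@[6:6]
[7] read 'c'  n3⇒n11 ·f
[8] read 'b'  n11⇒n3 ·f  emit P1@[8:8]
[9] read 'b'  n3⇒n3 ·f  emit P1@[9:9]
[10] read 'b'  n3⇒n3 ·f  emit P1@[10:10]
[11] read 'a'  n3⇒n6 ·f
[12] read 'e'  n6⇒n16 ·f
[13] read 'e'  n16⇒n17
[14] read 'a'  n17⇒n18  emit P5@[12:14]
[15] read 'a'  n18⇒n6 ·f
[16] read 'd'  n6⇒n7
[17] read 'c'  n7⇒n8
[18] read 'c'  n8⇒n9
[19] read 'c'  n9⇒n10  emit P3@[15:19]
[20] read 'c'  n10⇒n11 ·f
[21] read 'e'  n11⇒n16 ·f
[22] read 'b'  n16⇒n3 ·f  emit P1@[22:22]
[23] read 'e'  n3⇒n16 ·f
[24] read 'c'  n16⇒n11 ·f
[25] read 'e'  n11⇒n16 ·f
[26] read 'd'  n16⇒n1 ·f
[27] read 'e'  n1⇒n16 ·f
[28] read 'e'  n16⇒n17
[29] read 'a'  n17⇒n18  emit P5@[27:29]
[30] read 'c'  n18⇒n11 ·f
[31] read 'a'  n11⇒n12
[32] read 'a'  n12⇒n6 ·f
[33] read 'd'  n6⇒n7
[34] read 'c'  n7⇒n8
[35] read 'c'  n8⇒n9
[36] read 'c'  n9⇒n10  emit P3@[32:36]
[37] read 'a'  n10⇒n12 ·f
[38] read 'c'  n12⇒n11 ·f
[39] read 'e'  n11⇒n16 ·f
[40] read 'e'  n16⇒n17
[41] read 'a'  n17⇒n18  emit P5@[39:41]
[42] read 'b'  n18⇒n3 ·f  emit P1@[42:42]
[43] read 'c'  n3⇒n11 ·f
[44] read 'a'  n11⇒n12
[45] read 'e'  n12⇒n13
[46] read 'e'  n13⇒n14
[47] read 'a'  n14⇒n15  emit P4@[43:47],P5@[45:47]
[48] read 'c'  n15⇒n11 ·f
[49] read 'e'  n11⇒n16 ·f
[50] read 'd'  n16⇒n1 ·f
[51] read 'a'  n1⇒n4
[52] read 'c'  n4⇒n5  emit P2@[50:52]
[53] read 'b'  n5⇒n3 ·f  emit P1@[53:53]
[54] read 'b'  n3⇒n3 ·f  emit P1@[54:54]
[55] read 'd'  n3⇒n1 ·f
[56] read 'c'  n1⇒n11 ·f
[57] read 'e'  n11⇒n16 ·f
[58] read 'e'  n16⇒n17
[59] read 'd'  n17⇒n1 ·f
[60] read 'd'  n1⇒n2  emit P0@[59:60]
[61] read 'e'  n2⇒n16 ·f
[62] read 'b'  n16⇒n3 ·f  emit P1@[62:62]
[63] read 'a'  n3⇒n6 ·f
[64] read 'd'  n6⇒n7
[65] read 'b'  n7⇒n3 ·f  emit P1@[65:65]
[66] read 'e'  n3⇒n16 ·f
[67] read 'e'  n16⇒n17
[68] read 'e'  n17⇒n17 ·f
[69] read 'a'  n17⇒n18  emit P5@[67:69]

Result: [[1,0],[4,5],[6,1],[8,1],[9,1],[10,1],[14,5],[19,3],[22,1],[29,5],[36,3],[41,5],[42,1],[47,4],[47,5],[52,2],[53,1],[54,1],[60,0],[62,1],[65,1],[69,5]]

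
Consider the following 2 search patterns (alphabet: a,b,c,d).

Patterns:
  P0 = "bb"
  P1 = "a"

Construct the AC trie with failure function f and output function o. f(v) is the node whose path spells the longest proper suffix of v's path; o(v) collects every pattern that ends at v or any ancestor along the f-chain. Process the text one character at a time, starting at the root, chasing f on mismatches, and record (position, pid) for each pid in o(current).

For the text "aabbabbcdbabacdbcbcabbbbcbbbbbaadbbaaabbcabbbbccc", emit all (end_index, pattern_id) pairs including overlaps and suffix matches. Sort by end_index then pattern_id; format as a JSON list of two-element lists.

Build:
Trie nodes:
  n0 'ε': a→3 b→1
  n1 'b': b→2
  n2 'bb': ·  ←P0
  n3 'a': ·  ←P1

BFS fail/out derivation:
  n1('b'): parent n0 fail=0; on 'b' 0 → fail=0;  out ∅∪∅=∅
  n3('a'): parent n0 fail=0; on 'a' 0 → fail=0;  out {1}∪∅={1}
  n2('bb'): parent n1 fail=0; on 'b' 0 → fail=1;  out {0}∪∅={0}

Run:
i=0 'a': node 0→3  ** P1@[0:0]
i=1 'a': node 3→3 ·f  ** P1@[1:1]
i=2 'b': node 3→1 ·f
i=3 'b': node 1→2  ** P0@[2:3]
i=4 'a': node 2→3 ·f  ** P1@[4:4]
i=5 'b': node 3→1 ·f
i=6 'b': node 1→2  ** P0@[5:6]
i=7 'c': node 2→0 ·f
i=8 'd': node 0→0
i=9 'b': node 0→1
i=10 'a': node 1→3 ·f  ** P1@[10:10]
i=11 'b': node 3→1 ·f
i=12 'a': node 1→3 ·f  ** P1@[12:12]
i=13 'c': node 3→0 ·f
i=14 'd': node 0→0
i=15 'b': node 0→1
i=16 'c': node 1→0 ·f
i=17 'b': node 0→1
i=18 'c': node 1→0 ·f
i=19 'a': node 0→3  ** P1@[19:19]
i=20 'b': node 3→1 ·f
i=21 'b': node 1→2  ** P0@[20:21]
i=22 'b': node 2→2 ·f  ** P0@[21:22]
i=23 'b': node 2→2 ·f  ** P0@[22:23]
i=24 'c': node 2→0 ·f
i=25 'b': node 0→1
i=26 'b': node 1→2  ** P0@[25:26]
i=27 'b': node 2→2 ·f  ** P0@[26:27]
i=28 'b': node 2→2 ·f  ** P0@[27:28]
i=29 'b': node 2→2 ·f  ** P0@[28:29]
i=30 'a': node 2→3 ·f  ** P1@[30:30]
i=31 'a': node 3→3 ·f  ** P1@[31:31]
i=32 'd': node 3→0 ·f
i=33 'b': node 0→1
i=34 'b': node 1→2  ** P0@[33:34]
i=35 'a': node 2→3 ·f  ** P1@[35:35]
i=36 'a': node 3→3 ·f  ** P1@[36:36]
i=37 'a': node 3→3 ·f  ** P1@[37:37]
i=38 'b': node 3→1 ·f
i=39 'b': node 1→2  ** P0@[38:39]
i=40 'c': node 2→0 ·f
i=41 'a': node 0→3  ** P1@[41:41]
i=42 'b': node 3→1 ·f
i=43 'b': node 1→2  ** P0@[42:43]
i=44 'b': node 2→2 ·f  ** P0@[43:44]
i=45 'b': node 2→2 ·f  ** P0@[44:45]
i=46 'c': node 2→0 ·f
i=47 'c': node 0→0
i=48 'c': node 0→0

Result: [[0,1],[1,1],[3,0],[4,1],[6,0],[10,1],[12,1],[19,1],[21,0],[22,0],[23,0],[26,0],[27,0],[28,0],[29,0],[30,1],[31,1],[34,0],[35,1],[36,1],[37,1],[39,0],[41,1],[43,0],[44,0],[45,0]]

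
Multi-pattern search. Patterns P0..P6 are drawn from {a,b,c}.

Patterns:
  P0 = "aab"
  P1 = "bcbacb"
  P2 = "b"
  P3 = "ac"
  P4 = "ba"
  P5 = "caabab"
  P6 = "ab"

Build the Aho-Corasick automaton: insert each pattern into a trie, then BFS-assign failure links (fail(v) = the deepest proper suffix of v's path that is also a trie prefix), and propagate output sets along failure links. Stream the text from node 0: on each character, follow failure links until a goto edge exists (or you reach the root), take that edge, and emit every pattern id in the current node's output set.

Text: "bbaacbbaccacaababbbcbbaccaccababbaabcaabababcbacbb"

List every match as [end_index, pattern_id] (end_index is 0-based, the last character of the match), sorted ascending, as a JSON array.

Build automaton:
Trie (insert patterns):
  n0 'ε': a→1 b→4 c→12
  n1 'a': a→2 b→18 c→10
  n2 'aa': b→3
  n3 'aab': ·  ←P0
  n4 'b': a→11 c→5  ←P2
  n5 'bc': b→6
  n6 'bcb': a→7
  n7 'bcba': c→8
  n8 'bcbac': b→9
  n9 'bcbacb': ·  ←P1
  n10 'ac': ·  ←P3
  n11 'ba': ·  ←P4
  n12 'c': a→13
  n13 'ca': a→14
  n14 'caa': b→15
  n15 'caab': a→16
  n16 'caaba': b→17
  n17 'caabab': ·  ←P5
  n18 'ab': ·  ←P6

BFS fail/out derivation:
  fail(1) 'a': from fail(0)=0 chase 'a': 0 ⇒ 0;  out=∅∪out(0)=∅
  fail(4) 'b': from fail(0)=0 chase 'b': 0 ⇒ 0;  out={2}∪out(0)={2}
  fail(12) 'c': from fail(0)=0 chase 'c': 0 ⇒ 0;  out=∅∪out(0)=∅
  fail(2) 'aa': from fail(1)=0 chase 'a': 0 ⇒ 1;  out=∅∪out(1)=∅
  fail(5) 'bc': from fail(4)=0 chase 'c': 0 ⇒ 12;  out=∅∪out(12)=∅
  fail(10) 'ac': from fail(1)=0 chase 'c': 0 ⇒ 12;  out={3}∪out(12)={3}
  fail(11) 'ba': from fail(4)=0 chase 'a': 0 ⇒ 1;  out={4}∪out(1)={4}
  fail(13) 'ca': from fail(12)=0 chase 'a': 0 ⇒ 1;  out=∅∪out(1)=∅
  fail(18) 'ab': from fail(1)=0 chase 'b': 0 ⇒ 4;  out={6}∪out(4)={2,6}
  fail(3) 'aab': from fail(2)=1 chase 'b': 1 ⇒ 18;  out={0}∪out(18)={0,2,6}
  fail(6) 'bcb': from fail(5)=12 chase 'b': 12→0 ⇒ 4;  out=∅∪out(4)={2}
  fail(14) 'caa': from fail(13)=1 chase 'a': 1 ⇒ 2;  out=∅∪out(2)=∅
  fail(7) 'bcba': from fail(6)=4 chase 'a': 4 ⇒ 11;  out=∅∪out(11)={4}
  fail(15) 'caab': from fail(14)=2 chase 'b': 2 ⇒ 3;  out=∅∪out(3)={0,2,6}
  fail(8) 'bcbac': from fail(7)=11 chase 'c': 11→1 ⇒ 10;  out=∅∪out(10)={3}
  fail(16) 'caaba': from fail(15)=3 chase 'a': 3→18→4 ⇒ 11;  out=∅∪out(11)={4}
  fail(9) 'bcbacb': from fail(8)=10 chase 'b': 10→12→0 ⇒ 4;  out={1}∪out(4)={1,2}
  fail(17) 'caabab': from fail(16)=11 chase 'b': 11→1 ⇒ 18;  out={5}∪out(18)={2,5,6}

Run:
i=0 'b': node 0→4  emit P2@[0:0]
i=1 'b': node 4→4 (via fail)  emit P2@[1:1]
i=2 'a': node 4→11  emit P4@[1:2]
i=3 'a': node 11→2 (via fail)
i=4 'c': node 2→10 (via fail)  emit P3@[3:4]
i=5 'b': node 10→4 (via fail)  emit P2@[5:5]
i=6 'b': node 4→4 (via fail)  emit P2@[6:6]
i=7 'a': node 4→11  emit P4@[6:7]
i=8 'c': node 11→10 (via fail)  emit P3@[7:8]
i=9 'c': node 10→12 (via fail)
i=10 'a': node 12→13
i=11 'c': node 13→10 (via fail)  emit P3@[10:11]
i=12 'a': node 10→13 (via fail)
i=13 'a': node 13→14
i=14 'b': node 14→15  emit P0@[12:14],P2@[14:14],P6@[13:14]
i=15 'a': node 15→16  emit P4@[14:15]
i=16 'b': node 16→17  emit P2@[16:16],P5@[11:16],P6@[15:16]
i=17 'b': node 17→4 (via fail)  emit P2@[17:17]
i=18 'b': node 4→4 (via fail)  emit P2@[18:18]
i=19 'c': node 4→5
i=20 'b': node 5→6  emit P2@[20:20]
i=21 'b': node 6→4 (via fail)  emit P2@[21:21]
i=22 'a': node 4→11  emit P4@[21:22]
i=23 'c': node 11→10 (via fail)  emit P3@[22:23]
i=24 'c': node 10→12 (via fail)
i=25 'a': node 12→13
i=26 'c': node 13→10 (via fail)  emit P3@[25:26]
i=27 'c': node 10→12 (via fail)
i=28 'a': node 12→13
i=29 'b': node 13→18 (via fail)  emit P2@[29:29],P6@[28:29]
i=30 'a': node 18→11 (via fail)  emit P4@[29:30]
i=31 'b': node 11→18 (via fail)  emit P2@[31:31],P6@[30:31]
i=32 'b': node 18→4 (via fail)  emit P2@[32:32]
i=33 'a': node 4→11  emit P4@[32:33]
i=34 'a': node 11→2 (via fail)
i=35 'b': node 2→3  emit P0@[33:35],P2@[35:35],P6@[34:35]
i=36 'c': node 3→5 (via fail)
i=37 'a': node 5→13 (via fail)
i=38 'a': node 13→14
i=39 'b': node 14→15  emit P0@[37:39],P2@[39:39],P6@[38:39]
i=40 'a': node 15→16  emit P4@[39:40]
i=41 'b': node 16→17  emit P2@[41:41],P5@[36:41],P6@[40:41]
i=42 'a': node 17→11 (via fail)  emit P4@[41:42]
i=43 'b': node 11→18 (via fail)  emit P2@[43:43],P6@[42:43]
i=44 'c': node 18→5 (via fail)
i=45 'b': node 5→6  emit P2@[45:45]
i=46 'a': node 6→7  emit P4@[45:46]
i=47 'c': node 7→8  emit P3@[46:47]
i=48 'b': node 8→9  emit P1@[43:48],P2@[48:48]
i=49 'b': node 9→4 (via fail)  emit P2@[49:49]

Matches: [[0,2],[1,2],[2,4],[4,3],[5,2],[6,2],[7,4],[8,3],[11,3],[14,0],[14,2],[14,6],[15,4],[16,2],[16,5],[16,6],[17,2],[18,2],[20,2],[21,2],[22,4],[23,3],[26,3],[29,2],[29,6],[30,4],[31,2],[31,6],[32,2],[33,4],[35,0],[35,2],[35,6],[39,0],[39,2],[39,6],[40,4],[41,2],[41,5],[41,6],[42,4],[43,2],[43,6],[45,2],[46,4],[47,3],[48,1],[48,2],[49,2]]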